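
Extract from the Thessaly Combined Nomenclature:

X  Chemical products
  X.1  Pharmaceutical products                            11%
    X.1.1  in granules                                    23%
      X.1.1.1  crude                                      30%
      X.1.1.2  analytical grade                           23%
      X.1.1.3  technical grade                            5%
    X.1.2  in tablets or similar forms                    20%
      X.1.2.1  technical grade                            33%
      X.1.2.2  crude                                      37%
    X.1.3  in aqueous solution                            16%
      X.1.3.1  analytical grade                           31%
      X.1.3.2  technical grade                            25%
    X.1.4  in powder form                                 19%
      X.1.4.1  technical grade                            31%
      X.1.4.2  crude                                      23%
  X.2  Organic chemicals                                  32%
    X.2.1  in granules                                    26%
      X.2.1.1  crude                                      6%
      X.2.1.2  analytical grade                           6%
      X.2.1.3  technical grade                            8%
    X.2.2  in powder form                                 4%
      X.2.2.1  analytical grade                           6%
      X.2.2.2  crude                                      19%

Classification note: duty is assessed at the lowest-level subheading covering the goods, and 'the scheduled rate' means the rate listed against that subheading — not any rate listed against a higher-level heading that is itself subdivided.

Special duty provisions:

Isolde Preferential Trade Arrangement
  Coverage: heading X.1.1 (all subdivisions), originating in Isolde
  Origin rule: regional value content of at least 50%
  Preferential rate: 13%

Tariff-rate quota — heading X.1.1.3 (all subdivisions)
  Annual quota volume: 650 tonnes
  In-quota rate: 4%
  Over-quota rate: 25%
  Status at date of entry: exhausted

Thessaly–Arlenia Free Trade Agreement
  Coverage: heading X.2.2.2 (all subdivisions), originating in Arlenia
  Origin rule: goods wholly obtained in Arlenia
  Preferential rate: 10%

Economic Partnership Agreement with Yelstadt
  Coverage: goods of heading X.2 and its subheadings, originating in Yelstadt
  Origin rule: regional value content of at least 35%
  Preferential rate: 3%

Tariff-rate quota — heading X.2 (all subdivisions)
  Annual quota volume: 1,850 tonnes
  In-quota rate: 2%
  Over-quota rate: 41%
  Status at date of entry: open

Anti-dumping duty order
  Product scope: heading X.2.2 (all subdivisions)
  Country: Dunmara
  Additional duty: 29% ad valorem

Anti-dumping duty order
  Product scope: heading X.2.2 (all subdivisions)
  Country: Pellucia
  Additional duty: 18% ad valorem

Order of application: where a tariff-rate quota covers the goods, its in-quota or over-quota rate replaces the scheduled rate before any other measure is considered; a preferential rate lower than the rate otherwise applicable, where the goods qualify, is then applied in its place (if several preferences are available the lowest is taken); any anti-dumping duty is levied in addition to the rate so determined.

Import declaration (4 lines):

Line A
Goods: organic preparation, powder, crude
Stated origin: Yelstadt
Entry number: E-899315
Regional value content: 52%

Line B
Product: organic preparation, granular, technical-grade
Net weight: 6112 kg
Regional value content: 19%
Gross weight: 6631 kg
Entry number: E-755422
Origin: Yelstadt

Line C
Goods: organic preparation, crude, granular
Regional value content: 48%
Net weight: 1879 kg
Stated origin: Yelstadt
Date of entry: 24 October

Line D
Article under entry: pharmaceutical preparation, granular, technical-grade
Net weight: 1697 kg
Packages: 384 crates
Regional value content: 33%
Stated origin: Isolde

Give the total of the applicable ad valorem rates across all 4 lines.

Line A: organic → X.2; powder → X.2.2; crude → X.2.2.2. Scheduled 19%. quota on X.2 open → in-quota 2%; Yelstadt agreement on X.2: RVC ≥ 35% → 3% available; preference 3% not lower than 2% → no reduction. → 2%.
Line B: organic → X.2; granular → X.2.1; technical-grade → X.2.1.3. Scheduled 8%. quota on X.2 open → in-quota 2%; Yelstadt agreement on X.2: RVC < 35%. → 2%.
Line C: organic → X.2; granular → X.2.1; crude → X.2.1.1. Scheduled 6%. quota on X.2 open → in-quota 2%; Yelstadt agreement on X.2: RVC ≥ 35% → 3% available; preference 3% not lower than 2% → no reduction. → 2%.
Line D: pharmaceutical → X.1; granular → X.1.1; technical-grade → X.1.1.3. Scheduled 5%. quota on X.1.1.3 exhausted → over-quota 25%; Isolde agreement on X.1.1: RVC < 50%. → 25%.
Sum: 2% + 2% + 2% + 25% = 31%.

31%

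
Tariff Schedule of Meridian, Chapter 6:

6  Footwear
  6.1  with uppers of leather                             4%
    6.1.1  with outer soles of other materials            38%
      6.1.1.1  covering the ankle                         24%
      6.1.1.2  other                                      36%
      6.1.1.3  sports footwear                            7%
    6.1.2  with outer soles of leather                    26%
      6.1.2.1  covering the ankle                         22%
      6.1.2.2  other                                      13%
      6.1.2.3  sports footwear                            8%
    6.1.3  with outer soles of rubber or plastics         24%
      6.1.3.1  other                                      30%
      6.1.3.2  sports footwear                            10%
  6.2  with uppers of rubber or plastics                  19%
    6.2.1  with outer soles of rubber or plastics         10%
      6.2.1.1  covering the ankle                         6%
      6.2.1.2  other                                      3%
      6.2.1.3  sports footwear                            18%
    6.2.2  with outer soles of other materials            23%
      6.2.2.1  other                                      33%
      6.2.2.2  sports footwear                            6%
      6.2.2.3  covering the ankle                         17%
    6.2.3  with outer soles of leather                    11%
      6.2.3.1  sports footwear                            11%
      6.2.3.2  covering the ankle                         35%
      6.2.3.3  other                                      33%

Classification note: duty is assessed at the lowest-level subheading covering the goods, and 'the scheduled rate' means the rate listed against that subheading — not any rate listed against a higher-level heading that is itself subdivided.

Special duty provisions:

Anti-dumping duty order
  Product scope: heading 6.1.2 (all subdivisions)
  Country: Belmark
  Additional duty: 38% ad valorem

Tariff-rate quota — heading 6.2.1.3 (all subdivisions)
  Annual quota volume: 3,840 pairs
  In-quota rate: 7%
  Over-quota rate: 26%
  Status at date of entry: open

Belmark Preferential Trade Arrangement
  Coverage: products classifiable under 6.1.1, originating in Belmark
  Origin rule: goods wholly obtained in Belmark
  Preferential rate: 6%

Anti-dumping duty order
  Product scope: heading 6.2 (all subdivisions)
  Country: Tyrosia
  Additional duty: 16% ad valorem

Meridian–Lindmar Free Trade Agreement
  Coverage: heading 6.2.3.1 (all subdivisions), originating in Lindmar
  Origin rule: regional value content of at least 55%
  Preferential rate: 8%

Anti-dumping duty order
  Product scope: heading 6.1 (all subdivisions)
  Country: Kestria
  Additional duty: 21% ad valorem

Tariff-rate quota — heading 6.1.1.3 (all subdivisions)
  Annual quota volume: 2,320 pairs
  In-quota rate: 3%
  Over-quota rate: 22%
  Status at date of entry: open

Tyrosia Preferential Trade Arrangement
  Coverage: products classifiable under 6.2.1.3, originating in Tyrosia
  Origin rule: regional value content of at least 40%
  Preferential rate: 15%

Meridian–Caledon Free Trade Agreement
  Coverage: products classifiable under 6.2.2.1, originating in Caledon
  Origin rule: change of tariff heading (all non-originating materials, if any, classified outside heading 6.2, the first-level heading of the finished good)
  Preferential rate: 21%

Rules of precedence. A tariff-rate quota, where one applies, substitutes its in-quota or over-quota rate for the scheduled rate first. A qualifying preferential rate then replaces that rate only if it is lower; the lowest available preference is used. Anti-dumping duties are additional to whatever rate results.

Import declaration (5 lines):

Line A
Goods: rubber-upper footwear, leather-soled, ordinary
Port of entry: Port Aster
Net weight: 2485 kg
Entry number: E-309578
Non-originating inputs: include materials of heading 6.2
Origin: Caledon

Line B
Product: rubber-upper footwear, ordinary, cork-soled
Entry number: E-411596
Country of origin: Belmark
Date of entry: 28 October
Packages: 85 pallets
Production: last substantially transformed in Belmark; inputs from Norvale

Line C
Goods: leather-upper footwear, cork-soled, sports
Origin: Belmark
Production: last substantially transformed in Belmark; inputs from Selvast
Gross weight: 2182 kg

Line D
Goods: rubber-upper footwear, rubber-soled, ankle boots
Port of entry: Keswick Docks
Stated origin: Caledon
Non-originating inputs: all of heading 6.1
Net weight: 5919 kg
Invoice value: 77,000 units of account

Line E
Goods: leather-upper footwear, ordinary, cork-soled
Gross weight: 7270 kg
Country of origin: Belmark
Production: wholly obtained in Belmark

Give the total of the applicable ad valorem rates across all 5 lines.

Line A: rubber-upper → 6.2; leather-soled → 6.2.3; ordinary → 6.2.3.3. Scheduled 33%. Caledon agreement on 6.2.2.1: 6.2.3.3 not covered. → 33%.
Line B: rubber-upper → 6.2; cork-soled → 6.2.2; ordinary → 6.2.2.1. Scheduled 33%. Belmark agreement on 6.1.1: 6.2.2.1 not covered. → 33%.
Line C: leather-upper → 6.1; cork-soled → 6.1.1; sports → 6.1.1.3. Scheduled 7%. quota on 6.1.1.3 open → in-quota 3%; Belmark agreement on 6.1.1: not wholly obtained. → 3%.
Line D: rubber-upper → 6.2; rubber-soled → 6.2.1; ankle boots → 6.2.1.1. Scheduled 6%. Caledon agreement on 6.2.2.1: 6.2.1.1 not covered. → 6%.
Line E: leather-upper → 6.1; cork-soled → 6.1.1; ordinary → 6.1.1.2. Scheduled 36%. Belmark agreement on 6.1.1: wholly obtained → 6% available; preferential 6%. → 6%.
Sum: 33% + 33% + 3% + 6% + 6% = 81%.

81%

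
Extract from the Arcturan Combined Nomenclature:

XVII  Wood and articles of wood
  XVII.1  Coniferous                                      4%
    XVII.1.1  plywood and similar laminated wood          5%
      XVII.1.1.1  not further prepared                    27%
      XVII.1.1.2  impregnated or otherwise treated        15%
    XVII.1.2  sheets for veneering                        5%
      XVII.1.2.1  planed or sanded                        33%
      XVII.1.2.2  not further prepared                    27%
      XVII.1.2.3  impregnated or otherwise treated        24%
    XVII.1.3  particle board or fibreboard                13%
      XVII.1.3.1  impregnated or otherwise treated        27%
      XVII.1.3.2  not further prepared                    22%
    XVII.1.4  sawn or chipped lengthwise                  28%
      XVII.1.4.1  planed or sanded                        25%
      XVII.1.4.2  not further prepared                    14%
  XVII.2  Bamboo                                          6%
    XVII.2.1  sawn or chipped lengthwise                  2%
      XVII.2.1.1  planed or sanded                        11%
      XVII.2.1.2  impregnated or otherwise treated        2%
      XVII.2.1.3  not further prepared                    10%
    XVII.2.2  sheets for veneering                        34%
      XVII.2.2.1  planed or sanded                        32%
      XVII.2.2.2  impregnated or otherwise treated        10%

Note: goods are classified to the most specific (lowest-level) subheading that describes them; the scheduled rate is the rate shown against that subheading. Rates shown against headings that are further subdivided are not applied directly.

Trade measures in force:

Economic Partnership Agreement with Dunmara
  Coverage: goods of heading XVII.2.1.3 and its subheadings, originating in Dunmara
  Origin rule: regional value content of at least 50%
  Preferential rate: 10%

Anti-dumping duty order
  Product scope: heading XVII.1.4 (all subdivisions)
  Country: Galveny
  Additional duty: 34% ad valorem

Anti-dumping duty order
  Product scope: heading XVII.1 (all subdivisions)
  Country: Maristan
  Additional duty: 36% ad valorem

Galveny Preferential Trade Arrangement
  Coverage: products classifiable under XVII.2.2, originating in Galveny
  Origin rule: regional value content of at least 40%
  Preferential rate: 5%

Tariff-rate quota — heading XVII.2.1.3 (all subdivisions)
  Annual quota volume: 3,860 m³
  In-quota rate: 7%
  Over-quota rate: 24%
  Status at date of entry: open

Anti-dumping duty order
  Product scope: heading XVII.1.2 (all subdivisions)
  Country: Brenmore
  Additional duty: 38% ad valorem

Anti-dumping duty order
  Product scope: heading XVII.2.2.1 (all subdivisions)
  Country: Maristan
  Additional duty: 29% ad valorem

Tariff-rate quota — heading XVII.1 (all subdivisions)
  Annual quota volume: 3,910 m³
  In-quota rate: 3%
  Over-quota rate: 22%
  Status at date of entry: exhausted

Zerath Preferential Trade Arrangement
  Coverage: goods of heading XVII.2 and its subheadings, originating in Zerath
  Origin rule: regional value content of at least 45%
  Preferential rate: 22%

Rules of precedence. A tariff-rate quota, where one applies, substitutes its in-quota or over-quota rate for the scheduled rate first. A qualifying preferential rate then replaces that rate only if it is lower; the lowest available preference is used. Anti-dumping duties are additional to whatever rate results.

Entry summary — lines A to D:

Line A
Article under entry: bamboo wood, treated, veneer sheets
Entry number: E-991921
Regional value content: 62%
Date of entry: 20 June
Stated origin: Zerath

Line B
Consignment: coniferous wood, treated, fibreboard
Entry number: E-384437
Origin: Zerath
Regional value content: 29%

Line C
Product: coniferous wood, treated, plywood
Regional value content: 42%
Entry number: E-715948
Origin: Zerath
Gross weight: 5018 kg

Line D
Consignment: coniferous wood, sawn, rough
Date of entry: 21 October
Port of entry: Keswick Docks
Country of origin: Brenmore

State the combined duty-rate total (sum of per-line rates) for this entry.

Line A: bamboo → XVII.2; veneer sheets → XVII.2.2; treated → XVII.2.2.2. Scheduled 10%. Zerath agreement on XVII.2: RVC ≥ 45% → 22% available; preference 22% not lower than 10% → no reduction. → 10%.
Line B: coniferous → XVII.1; fibreboard → XVII.1.3; treated → XVII.1.3.1. Scheduled 27%. quota on XVII.1 exhausted → over-quota 22%; Zerath agreement on XVII.2: XVII.1.3.1 not covered. → 22%.
Line C: coniferous → XVII.1; plywood → XVII.1.1; treated → XVII.1.1.2. Scheduled 15%. quota on XVII.1 exhausted → over-quota 22%; Zerath agreement on XVII.2: XVII.1.1.2 not covered. → 22%.
Line D: coniferous → XVII.1; sawn → XVII.1.4; rough → XVII.1.4.2. Scheduled 14%. quota on XVII.1 exhausted → over-quota 22%. → 22%.
Sum: 10% + 22% + 22% + 22% = 76%.

76%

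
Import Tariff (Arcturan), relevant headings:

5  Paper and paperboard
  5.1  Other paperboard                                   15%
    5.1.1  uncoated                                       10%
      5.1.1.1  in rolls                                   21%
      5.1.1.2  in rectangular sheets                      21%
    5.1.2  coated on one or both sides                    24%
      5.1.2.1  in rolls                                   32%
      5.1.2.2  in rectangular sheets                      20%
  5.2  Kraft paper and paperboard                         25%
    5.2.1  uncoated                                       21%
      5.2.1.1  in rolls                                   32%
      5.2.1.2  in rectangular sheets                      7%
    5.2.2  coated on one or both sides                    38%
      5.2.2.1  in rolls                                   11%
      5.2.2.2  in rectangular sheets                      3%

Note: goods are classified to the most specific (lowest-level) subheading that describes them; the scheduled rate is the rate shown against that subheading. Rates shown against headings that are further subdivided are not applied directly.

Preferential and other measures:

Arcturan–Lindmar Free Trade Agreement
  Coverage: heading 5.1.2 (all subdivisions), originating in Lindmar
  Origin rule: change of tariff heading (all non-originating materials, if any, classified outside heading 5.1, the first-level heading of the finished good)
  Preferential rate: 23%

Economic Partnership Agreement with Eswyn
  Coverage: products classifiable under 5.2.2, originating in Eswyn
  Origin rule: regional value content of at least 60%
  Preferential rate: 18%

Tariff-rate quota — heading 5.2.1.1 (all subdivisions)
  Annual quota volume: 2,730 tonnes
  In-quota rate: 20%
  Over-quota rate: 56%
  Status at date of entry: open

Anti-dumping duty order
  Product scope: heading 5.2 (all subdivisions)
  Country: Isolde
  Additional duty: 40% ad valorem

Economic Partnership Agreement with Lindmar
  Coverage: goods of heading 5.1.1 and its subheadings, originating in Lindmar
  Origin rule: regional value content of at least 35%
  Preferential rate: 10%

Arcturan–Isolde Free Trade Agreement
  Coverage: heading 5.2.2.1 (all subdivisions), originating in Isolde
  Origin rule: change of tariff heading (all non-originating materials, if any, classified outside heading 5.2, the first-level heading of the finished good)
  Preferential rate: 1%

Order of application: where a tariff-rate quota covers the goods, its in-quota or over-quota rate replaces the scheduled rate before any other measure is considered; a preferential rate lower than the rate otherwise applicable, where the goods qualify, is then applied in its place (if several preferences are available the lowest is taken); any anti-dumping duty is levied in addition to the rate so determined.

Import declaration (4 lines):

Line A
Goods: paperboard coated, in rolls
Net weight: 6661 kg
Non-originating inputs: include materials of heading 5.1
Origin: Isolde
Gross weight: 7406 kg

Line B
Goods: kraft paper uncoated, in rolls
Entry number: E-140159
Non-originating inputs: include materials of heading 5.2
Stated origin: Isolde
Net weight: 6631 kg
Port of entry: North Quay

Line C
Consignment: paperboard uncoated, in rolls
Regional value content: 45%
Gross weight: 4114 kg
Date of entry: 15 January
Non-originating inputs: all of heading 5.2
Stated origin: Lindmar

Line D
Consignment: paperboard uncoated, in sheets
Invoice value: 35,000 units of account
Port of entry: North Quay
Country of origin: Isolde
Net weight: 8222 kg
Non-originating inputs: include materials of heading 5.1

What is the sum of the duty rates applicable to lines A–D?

Line A: paperboard → 5.1; coated → 5.1.2; in rolls → 5.1.2.1. Scheduled 32%. Isolde agreement on 5.2.2.1: 5.1.2.1 not covered. → 32%.
Line B: kraft paper → 5.2; uncoated → 5.2.1; in rolls → 5.2.1.1. Scheduled 32%. quota on 5.2.1.1 open → in-quota 20%; Isolde agreement on 5.2.2.1: 5.2.1.1 not covered; anti-dumping (Isolde, 5.2): +40%; total 20% + 40% = 60%. → 60%.
Line C: paperboard → 5.1; uncoated → 5.1.1; in rolls → 5.1.1.1. Scheduled 21%. Lindmar agreement on 5.1.2: 5.1.1.1 not covered; Lindmar agreement on 5.1.1: RVC ≥ 35% → 10% available; preferential 10%. → 10%.
Line D: paperboard → 5.1; uncoated → 5.1.1; in sheets → 5.1.1.2. Scheduled 21%. Isolde agreement on 5.2.2.1: 5.1.1.2 not covered. → 21%.
Sum: 32% + 60% + 10% + 21% = 123%.

123%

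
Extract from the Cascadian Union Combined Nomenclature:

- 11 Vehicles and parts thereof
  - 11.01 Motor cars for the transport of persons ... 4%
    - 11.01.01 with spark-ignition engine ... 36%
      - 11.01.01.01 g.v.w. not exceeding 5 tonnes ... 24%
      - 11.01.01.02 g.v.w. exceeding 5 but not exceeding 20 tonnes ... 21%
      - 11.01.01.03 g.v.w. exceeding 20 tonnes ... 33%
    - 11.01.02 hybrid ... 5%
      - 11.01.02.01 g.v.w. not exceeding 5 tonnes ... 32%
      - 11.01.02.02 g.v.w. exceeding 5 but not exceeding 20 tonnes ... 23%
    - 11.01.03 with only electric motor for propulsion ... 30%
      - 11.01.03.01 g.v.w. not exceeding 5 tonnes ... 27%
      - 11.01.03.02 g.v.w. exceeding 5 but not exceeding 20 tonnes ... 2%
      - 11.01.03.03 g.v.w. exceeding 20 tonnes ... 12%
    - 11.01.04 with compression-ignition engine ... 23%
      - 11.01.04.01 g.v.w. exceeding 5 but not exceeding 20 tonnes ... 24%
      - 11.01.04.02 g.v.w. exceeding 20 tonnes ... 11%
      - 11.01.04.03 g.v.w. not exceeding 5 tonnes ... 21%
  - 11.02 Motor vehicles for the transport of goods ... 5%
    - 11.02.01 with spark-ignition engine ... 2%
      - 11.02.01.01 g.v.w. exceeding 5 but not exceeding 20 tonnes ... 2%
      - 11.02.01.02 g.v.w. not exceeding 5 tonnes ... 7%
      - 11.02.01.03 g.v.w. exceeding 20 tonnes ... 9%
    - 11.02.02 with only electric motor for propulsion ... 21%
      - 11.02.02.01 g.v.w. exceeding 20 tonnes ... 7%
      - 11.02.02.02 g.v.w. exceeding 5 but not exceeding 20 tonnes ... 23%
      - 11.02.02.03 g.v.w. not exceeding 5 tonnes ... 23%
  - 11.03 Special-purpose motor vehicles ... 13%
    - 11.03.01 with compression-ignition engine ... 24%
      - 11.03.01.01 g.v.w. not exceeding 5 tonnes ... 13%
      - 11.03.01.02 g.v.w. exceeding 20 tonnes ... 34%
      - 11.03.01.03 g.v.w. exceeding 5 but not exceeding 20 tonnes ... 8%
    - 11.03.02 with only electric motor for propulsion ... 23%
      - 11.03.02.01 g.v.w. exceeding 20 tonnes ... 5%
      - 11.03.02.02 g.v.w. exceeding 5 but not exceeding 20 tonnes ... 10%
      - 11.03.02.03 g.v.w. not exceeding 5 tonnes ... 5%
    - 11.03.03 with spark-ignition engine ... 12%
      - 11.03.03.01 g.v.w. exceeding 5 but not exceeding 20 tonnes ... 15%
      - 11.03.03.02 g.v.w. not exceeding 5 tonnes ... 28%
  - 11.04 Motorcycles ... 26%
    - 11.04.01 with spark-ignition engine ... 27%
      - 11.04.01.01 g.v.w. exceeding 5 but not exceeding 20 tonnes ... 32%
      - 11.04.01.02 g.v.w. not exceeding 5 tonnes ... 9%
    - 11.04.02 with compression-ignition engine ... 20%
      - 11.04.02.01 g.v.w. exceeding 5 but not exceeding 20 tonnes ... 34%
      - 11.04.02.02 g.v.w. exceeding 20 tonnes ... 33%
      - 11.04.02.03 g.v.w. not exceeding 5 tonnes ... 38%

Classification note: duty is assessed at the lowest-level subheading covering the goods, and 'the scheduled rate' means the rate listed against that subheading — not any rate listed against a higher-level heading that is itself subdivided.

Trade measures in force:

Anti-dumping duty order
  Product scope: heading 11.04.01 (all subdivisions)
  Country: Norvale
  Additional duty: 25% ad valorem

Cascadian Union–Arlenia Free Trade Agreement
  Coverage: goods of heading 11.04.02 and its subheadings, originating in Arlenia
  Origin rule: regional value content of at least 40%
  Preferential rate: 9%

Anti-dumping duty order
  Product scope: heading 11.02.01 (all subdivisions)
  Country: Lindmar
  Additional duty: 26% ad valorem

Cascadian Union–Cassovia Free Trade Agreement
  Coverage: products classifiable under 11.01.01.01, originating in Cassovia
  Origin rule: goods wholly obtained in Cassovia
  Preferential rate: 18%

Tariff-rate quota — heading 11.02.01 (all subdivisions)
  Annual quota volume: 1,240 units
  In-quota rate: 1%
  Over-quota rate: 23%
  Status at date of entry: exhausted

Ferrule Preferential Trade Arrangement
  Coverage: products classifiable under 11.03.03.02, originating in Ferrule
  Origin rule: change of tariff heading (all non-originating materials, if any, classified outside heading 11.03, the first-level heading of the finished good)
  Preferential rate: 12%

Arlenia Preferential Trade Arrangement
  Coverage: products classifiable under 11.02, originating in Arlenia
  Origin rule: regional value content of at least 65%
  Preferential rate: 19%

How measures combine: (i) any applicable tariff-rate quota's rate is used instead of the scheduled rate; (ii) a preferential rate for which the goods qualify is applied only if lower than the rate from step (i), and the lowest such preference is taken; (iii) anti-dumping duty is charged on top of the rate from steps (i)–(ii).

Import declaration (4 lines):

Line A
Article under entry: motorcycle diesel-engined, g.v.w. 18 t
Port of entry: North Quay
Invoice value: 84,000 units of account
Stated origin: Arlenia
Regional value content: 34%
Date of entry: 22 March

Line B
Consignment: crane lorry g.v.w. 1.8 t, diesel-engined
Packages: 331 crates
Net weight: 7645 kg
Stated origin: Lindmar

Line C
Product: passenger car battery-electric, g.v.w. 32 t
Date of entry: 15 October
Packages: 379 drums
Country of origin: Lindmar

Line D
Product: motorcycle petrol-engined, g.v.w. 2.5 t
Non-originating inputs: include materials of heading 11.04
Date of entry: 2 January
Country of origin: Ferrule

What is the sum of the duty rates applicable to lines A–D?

68%

Line A: motorcycle → 11.04; diesel-engined → 11.04.02; g.v.w. 18 t → 11.04.02.01. Scheduled 34%. Arlenia agreement on 11.04.02: RVC < 40%; Arlenia agreement on 11.02: 11.04.02.01 not covered. → 34%.
Line B: crane lorry → 11.03; diesel-engined → 11.03.01; g.v.w. 1.8 t → 11.03.01.01. Scheduled 13%. No special measure applies. → 13%.
Line C: passenger car → 11.01; battery-electric → 11.01.03; g.v.w. 32 t → 11.01.03.03. Scheduled 12%. No special measure applies. → 12%.
Line D: motorcycle → 11.04; petrol-engined → 11.04.01; g.v.w. 2.5 t → 11.04.01.02. Scheduled 9%. Ferrule agreement on 11.03.03.02: 11.04.01.02 not covered. → 9%.
Sum: 34% + 13% + 12% + 9% = 68%.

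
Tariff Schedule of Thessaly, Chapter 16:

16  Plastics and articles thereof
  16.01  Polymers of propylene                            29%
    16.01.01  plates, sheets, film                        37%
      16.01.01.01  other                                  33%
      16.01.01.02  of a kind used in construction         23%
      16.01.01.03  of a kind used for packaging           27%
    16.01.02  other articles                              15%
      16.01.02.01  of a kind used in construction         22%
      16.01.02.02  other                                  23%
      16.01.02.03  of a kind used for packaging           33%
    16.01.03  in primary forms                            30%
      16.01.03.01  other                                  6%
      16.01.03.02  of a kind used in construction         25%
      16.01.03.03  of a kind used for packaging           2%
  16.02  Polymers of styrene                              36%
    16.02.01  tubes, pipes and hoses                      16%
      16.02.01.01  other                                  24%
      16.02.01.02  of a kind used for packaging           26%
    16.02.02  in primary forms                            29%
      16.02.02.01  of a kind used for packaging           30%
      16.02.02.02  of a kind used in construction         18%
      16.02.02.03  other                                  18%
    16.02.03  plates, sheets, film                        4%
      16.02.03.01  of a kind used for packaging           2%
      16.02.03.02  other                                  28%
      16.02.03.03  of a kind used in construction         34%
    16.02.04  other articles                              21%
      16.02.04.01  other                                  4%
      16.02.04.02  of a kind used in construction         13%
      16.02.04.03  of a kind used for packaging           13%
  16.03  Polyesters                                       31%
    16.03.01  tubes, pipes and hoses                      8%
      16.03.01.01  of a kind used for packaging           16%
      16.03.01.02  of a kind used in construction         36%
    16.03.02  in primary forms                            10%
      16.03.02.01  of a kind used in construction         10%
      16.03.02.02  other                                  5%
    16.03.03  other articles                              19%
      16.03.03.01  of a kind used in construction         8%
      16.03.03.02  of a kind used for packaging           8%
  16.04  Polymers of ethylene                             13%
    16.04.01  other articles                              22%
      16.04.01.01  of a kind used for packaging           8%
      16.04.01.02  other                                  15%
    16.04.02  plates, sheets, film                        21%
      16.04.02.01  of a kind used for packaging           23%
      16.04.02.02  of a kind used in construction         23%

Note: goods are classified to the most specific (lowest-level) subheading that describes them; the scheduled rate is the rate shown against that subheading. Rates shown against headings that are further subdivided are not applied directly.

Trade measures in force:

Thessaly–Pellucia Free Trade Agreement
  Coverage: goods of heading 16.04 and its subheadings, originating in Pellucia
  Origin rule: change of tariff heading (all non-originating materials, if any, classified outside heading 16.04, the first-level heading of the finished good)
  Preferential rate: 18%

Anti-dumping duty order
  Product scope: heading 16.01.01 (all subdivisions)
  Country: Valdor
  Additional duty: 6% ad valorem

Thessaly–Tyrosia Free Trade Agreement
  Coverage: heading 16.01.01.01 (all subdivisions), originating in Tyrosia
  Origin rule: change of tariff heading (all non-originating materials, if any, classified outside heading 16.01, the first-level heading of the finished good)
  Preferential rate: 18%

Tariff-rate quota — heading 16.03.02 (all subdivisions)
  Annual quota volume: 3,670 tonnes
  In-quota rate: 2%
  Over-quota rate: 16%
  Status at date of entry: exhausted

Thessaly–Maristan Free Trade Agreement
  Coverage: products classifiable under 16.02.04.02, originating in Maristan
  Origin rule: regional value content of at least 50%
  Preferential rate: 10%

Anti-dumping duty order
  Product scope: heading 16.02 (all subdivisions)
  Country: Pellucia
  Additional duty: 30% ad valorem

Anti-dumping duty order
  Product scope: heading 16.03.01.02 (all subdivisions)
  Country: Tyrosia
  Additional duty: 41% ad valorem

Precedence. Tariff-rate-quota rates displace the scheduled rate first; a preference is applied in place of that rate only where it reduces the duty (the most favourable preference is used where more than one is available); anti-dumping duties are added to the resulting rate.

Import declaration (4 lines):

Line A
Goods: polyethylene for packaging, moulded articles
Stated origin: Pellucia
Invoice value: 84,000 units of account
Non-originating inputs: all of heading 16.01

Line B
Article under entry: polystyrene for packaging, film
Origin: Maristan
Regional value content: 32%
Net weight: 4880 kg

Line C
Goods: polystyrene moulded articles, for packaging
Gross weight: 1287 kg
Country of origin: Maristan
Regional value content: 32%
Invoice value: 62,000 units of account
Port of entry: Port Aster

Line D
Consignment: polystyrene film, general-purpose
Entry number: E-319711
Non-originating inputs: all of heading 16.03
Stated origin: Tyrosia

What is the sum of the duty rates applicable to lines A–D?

Line A: polyethylene → 16.04; moulded articles → 16.04.01; for packaging → 16.04.01.01. Scheduled 8%. Pellucia agreement on 16.04: CTH met → 18% available; preference 18% not lower than 8% → no reduction. → 8%.
Line B: polystyrene → 16.02; film → 16.02.03; for packaging → 16.02.03.01. Scheduled 2%. Maristan agreement on 16.02.04.02: 16.02.03.01 not covered. → 2%.
Line C: polystyrene → 16.02; moulded articles → 16.02.04; for packaging → 16.02.04.03. Scheduled 13%. Maristan agreement on 16.02.04.02: 16.02.04.03 not covered. → 13%.
Line D: polystyrene → 16.02; film → 16.02.03; general-purpose → 16.02.03.02. Scheduled 28%. Tyrosia agreement on 16.01.01.01: 16.02.03.02 not covered. → 28%.
Sum: 8% + 2% + 13% + 28% = 51%.

51%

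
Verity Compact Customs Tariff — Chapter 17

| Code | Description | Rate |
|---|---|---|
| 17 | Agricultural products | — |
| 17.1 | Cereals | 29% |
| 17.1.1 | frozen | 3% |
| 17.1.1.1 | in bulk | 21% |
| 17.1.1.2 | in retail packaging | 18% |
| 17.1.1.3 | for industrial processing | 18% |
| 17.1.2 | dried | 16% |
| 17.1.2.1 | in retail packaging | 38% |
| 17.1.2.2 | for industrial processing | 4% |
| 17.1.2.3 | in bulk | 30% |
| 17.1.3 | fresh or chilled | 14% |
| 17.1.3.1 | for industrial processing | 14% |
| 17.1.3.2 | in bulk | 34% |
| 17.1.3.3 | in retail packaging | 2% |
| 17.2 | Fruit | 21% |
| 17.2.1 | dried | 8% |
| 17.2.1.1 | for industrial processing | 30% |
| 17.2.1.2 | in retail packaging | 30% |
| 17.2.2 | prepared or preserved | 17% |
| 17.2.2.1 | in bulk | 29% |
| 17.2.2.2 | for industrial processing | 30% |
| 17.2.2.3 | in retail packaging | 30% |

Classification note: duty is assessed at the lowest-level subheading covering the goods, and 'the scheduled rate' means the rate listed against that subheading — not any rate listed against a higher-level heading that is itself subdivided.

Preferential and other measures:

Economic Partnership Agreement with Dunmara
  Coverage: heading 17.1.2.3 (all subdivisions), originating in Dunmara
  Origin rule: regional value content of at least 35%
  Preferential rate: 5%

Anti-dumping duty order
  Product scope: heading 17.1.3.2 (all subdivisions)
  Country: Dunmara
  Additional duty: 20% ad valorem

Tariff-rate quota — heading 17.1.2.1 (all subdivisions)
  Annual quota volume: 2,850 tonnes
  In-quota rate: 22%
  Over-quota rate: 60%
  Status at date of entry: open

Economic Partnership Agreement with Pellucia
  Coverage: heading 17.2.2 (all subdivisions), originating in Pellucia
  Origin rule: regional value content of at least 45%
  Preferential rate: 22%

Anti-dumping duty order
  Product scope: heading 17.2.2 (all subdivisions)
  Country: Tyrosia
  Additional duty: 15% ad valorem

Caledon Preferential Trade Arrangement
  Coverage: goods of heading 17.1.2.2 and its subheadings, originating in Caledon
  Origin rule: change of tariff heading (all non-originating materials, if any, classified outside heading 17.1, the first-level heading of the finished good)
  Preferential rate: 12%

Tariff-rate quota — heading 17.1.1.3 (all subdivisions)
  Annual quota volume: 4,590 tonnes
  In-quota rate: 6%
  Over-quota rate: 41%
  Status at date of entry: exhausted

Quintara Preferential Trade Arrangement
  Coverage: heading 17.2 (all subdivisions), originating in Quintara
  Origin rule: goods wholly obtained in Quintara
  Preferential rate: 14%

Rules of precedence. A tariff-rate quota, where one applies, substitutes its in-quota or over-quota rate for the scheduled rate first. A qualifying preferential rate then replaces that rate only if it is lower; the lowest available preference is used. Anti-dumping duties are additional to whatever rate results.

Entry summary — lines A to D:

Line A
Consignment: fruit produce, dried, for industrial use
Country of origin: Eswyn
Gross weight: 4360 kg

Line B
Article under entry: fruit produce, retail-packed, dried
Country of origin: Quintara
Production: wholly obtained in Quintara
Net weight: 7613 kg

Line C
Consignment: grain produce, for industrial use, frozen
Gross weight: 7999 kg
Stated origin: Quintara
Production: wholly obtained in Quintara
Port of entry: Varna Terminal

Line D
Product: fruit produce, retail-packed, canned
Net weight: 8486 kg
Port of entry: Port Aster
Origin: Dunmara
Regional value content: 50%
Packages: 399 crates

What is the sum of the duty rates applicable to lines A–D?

Line A: fruit → 17.2; dried → 17.2.1; for industrial use → 17.2.1.1. Scheduled 30%. No special measure applies. → 30%.
Line B: fruit → 17.2; dried → 17.2.1; retail-packed → 17.2.1.2. Scheduled 30%. Quintara agreement on 17.2: wholly obtained → 14% available; preferential 14%. → 14%.
Line C: grain → 17.1; frozen → 17.1.1; for industrial use → 17.1.1.3. Scheduled 18%. quota on 17.1.1.3 exhausted → over-quota 41%; Quintara agreement on 17.2: 17.1.1.3 not covered. → 41%.
Line D: fruit → 17.2; canned → 17.2.2; retail-packed → 17.2.2.3. Scheduled 30%. Dunmara agreement on 17.1.2.3: 17.2.2.3 not covered. → 30%.
Sum: 30% + 14% + 41% + 30% = 115%.

115%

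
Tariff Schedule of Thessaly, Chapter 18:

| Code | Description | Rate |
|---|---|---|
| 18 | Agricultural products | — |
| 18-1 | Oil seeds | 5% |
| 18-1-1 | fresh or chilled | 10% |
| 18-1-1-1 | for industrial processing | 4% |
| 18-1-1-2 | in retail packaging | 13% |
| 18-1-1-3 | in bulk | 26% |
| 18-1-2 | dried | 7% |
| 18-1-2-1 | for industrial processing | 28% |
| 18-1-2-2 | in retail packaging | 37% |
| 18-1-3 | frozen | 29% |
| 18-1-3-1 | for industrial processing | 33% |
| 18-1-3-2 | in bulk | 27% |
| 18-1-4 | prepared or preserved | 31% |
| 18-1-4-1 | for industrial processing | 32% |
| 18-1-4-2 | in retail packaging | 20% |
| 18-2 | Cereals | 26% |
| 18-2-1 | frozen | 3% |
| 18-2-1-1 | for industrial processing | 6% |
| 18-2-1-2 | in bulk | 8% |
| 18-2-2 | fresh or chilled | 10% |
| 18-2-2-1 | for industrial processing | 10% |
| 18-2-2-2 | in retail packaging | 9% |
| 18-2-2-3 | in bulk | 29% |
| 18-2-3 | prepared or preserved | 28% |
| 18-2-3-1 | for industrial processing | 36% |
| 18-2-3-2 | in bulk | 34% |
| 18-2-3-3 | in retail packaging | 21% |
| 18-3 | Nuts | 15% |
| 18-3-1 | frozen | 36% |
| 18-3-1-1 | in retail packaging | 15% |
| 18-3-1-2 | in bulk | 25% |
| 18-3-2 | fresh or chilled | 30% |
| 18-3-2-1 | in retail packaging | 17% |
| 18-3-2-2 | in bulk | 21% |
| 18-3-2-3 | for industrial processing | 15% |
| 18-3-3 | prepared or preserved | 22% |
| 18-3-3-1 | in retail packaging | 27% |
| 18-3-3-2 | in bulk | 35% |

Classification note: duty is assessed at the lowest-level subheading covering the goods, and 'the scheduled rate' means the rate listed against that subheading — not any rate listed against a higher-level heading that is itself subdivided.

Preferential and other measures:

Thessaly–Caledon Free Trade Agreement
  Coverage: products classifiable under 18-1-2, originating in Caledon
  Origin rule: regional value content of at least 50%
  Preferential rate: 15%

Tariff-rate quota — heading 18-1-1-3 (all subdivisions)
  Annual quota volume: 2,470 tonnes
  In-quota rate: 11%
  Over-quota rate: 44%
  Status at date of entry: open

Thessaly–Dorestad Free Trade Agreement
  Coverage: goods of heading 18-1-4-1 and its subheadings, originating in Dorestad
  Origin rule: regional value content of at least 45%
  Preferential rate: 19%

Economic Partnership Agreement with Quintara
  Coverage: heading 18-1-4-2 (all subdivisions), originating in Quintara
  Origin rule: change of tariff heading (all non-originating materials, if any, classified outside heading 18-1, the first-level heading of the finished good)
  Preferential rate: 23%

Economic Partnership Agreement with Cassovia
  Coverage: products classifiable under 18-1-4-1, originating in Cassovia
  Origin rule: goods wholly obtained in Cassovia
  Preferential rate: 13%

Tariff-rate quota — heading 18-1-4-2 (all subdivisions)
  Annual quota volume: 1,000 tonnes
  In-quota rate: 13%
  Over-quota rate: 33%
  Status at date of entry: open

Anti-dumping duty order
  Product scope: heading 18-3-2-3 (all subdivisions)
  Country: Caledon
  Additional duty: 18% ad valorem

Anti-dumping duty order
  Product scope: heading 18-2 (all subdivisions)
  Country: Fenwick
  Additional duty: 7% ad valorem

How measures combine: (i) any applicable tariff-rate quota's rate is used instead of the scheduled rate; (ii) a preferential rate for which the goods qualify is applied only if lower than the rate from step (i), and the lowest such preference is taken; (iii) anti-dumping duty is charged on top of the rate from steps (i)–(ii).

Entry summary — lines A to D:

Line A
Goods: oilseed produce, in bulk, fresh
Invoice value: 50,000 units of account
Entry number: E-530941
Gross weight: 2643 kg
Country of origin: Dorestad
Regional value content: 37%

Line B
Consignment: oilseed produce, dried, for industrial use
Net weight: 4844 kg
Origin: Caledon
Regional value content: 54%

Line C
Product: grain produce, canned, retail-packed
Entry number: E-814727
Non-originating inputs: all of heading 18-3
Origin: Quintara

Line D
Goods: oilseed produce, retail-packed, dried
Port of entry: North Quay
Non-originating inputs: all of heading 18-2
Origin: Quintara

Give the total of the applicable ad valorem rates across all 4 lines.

Line A: oilseed → 18-1; fresh → 18-1-1; in bulk → 18-1-1-3. Scheduled 26%. quota on 18-1-1-3 open → in-quota 11%; Dorestad agreement on 18-1-4-1: 18-1-1-3 not covered. → 11%.
Line B: oilseed → 18-1; dried → 18-1-2; for industrial use → 18-1-2-1. Scheduled 28%. Caledon agreement on 18-1-2: RVC ≥ 50% → 15% available; preferential 15%. → 15%.
Line C: grain → 18-2; canned → 18-2-3; retail-packed → 18-2-3-3. Scheduled 21%. Quintara agreement on 18-1-4-2: 18-2-3-3 not covered. → 21%.
Line D: oilseed → 18-1; dried → 18-1-2; retail-packed → 18-1-2-2. Scheduled 37%. Quintara agreement on 18-1-4-2: 18-1-2-2 not covered. → 37%.
Sum: 11% + 15% + 21% + 37% = 84%.

84%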